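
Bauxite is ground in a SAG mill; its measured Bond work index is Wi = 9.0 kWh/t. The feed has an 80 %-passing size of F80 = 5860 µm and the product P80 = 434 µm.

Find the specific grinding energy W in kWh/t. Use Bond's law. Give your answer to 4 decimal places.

W = 10·Wi·(P80^(-½) − F80^(-½))
1/√434 = 0.048002;  1/√5860 = 0.013063
W = 10·9.0·(0.048002 − 0.013063) = 3.1444 kWh/t

W = 3.1444 kWh/t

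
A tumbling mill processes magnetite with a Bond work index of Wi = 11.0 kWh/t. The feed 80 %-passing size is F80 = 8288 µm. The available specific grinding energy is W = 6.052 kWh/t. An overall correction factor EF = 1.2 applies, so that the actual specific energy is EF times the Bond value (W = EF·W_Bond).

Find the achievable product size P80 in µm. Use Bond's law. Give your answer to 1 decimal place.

P80 = 309.6 µm

Bond: W = 10·Wi·(1/√P80 − 1/√F80)
W_Bond = W / EF = 6.052 / 1.2 = 5.0433 kWh/t
1/√P80 = 1/√F80 + W_Bond/(10·Wi)
  = 5.0433/(10·11.0) + 1/√8288 = 0.045848 + 0.010984 = 0.056833
P80 = (1/0.056833)² = 17.5955² = 309.60 µm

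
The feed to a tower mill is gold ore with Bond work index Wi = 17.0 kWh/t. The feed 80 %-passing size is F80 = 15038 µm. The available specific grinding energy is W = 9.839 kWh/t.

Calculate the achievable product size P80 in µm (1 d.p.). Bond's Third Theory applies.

P80 = 229.4 µm

Bond: W = 10·Wi·(1/√P80 − 1/√F80)
⇒ 1/√P80 = W/(10 Wi) + 1/√F80
  = 9.8390/(10·17.0) + 1/√15038 = 0.057876 + 0.008155 = 0.066031
P80 = (1/0.066031)² = 15.1444² = 229.35 µm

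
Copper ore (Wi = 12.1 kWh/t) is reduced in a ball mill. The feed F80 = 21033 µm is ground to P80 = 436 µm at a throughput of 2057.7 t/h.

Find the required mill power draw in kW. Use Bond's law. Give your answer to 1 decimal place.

W = 10·Wi·(P80^(-½) − F80^(-½))
W = 10·12.1·(1/√436 − 1/√21033) = 10·12.1·(0.040996) = 4.9605 kWh/t
P_mill = W·ṁ = 4.9605·2057.7 = 10207.3 kW

P = 10207.3 kW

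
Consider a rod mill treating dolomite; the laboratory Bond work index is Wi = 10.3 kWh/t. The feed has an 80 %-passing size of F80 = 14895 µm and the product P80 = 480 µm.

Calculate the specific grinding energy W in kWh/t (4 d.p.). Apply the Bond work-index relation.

W = 10 Wi / √P80 − 10 Wi / √F80
1/√480 = 0.045644;  1/√14895 = 0.008194
W = 10·10.3·(0.045644 − 0.008194) = 3.8573 kWh/t

W = 3.8573 kWh/t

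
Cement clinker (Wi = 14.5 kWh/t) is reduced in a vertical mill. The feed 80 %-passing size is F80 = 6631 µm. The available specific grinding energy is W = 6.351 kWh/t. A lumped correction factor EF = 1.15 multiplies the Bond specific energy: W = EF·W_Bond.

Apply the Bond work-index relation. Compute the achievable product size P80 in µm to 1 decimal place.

Bond:  W = 10 Wi (1/√P − 1/√F)
W_Bond = W / EF = 6.351 / 1.15 = 5.5226 kWh/t
P80^(−½) = W_Bond/(10 Wi) + F80^(−½)
  = 5.5226/(10·14.5) + 1/√6631 = 0.038087 + 0.012280 = 0.050367
P80 = (1/0.050367)² = 19.8542² = 394.19 µm

P80 = 394.2 µm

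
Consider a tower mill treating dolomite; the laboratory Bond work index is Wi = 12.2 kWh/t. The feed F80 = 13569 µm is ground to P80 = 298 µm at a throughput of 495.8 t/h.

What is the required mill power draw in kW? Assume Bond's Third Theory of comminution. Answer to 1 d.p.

W_Bond = 10·Wi·(1/√P₈₀ − 1/√F₈₀)
W = 10·12.2·(1/√298 − 1/√13569) = 10·12.2·(0.049344) = 6.0199 kWh/t
Mill draw = 6.0199 × 495.8 = 2984.7 kW

P = 2984.7 kW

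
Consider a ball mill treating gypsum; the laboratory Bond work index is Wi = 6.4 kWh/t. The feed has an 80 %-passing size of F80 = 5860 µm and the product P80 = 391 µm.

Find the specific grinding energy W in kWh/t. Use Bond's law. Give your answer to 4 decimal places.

W = 10·Wi·(P80^(-½) − F80^(-½))
1/√391 = 0.050572;  1/√5860 = 0.013063
W = 10·6.4·(0.050572 − 0.013063) = 2.4006 kWh/t

W = 2.4006 kWh/t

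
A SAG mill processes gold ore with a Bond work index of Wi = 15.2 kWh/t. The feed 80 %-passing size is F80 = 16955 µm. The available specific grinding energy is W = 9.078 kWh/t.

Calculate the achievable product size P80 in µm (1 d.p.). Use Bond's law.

W = 10·Wi·[P80^(−½) − F80^(−½)]
1/√P80 = 1/√F80 + W/(10·Wi)
  = 9.0780/(10·15.2) + 1/√16955 = 0.059724 + 0.007680 = 0.067404
P80 = (1/0.067404)² = 14.8360² = 220.11 µm

P80 = 220.1 µm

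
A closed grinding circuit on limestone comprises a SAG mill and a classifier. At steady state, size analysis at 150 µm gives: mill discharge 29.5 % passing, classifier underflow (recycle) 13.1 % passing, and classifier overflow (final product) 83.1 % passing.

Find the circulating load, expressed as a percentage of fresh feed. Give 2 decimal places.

Two-product formula at 150 µm:
(1+r)d = ru + o → r = (o−d)/(d−u)
r = (83.1 − 29.5)/(29.5 − 13.1) = 53.6/16.4 = 3.2683
CL = 100·r = 326.83 %

CL = 326.83 %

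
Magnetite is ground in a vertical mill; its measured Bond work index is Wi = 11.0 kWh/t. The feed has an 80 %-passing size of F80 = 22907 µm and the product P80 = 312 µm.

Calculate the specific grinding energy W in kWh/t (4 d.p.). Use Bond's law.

W = 10 Wi / √P80 − 10 Wi / √F80
1/√312 = 0.056614;  1/√22907 = 0.006607
W = 10·11.0·(0.056614 − 0.006607) = 5.5007 kWh/t

W = 5.5007 kWh/t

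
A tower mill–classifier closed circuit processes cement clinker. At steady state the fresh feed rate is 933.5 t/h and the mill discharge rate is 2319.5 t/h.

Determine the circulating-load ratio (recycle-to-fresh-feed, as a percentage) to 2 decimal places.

Discharge = new feed + return, hence
R = M − F = 2319.5 − 933.5 = 1386.0 t/h
CL = 100·R/F = 100·1386.0/933.5 = 148.47 %

CL = 148.47 %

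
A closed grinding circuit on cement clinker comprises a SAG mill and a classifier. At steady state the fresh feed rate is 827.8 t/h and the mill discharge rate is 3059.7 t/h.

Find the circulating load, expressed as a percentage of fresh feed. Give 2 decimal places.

CL = 269.62 %

M = F + R at steady state, so:
R = M − F = 3059.7 − 827.8 = 2231.9 t/h
CL = 100·R/F = 100·2231.9/827.8 = 269.62 %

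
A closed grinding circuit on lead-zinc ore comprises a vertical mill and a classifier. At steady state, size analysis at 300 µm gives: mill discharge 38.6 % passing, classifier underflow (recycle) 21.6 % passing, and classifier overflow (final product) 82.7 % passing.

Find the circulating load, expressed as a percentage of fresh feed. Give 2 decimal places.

Let r = R/F. Size balance at 300 µm:
d + r·d = r·u + o → r(d−u) = o−d
r = (82.7 − 38.6)/(38.6 − 21.6) = 44.1/17.0 = 2.5941
CL = 100·r = 259.41 %

CL = 259.41 %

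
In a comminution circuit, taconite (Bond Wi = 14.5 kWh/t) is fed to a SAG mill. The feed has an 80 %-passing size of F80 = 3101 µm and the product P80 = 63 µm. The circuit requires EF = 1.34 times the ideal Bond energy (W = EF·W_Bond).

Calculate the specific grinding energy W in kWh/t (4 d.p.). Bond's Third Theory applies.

W_Bond = 10·Wi·(1/√P₈₀ − 1/√F₈₀)
1/√63 = 0.125988;  1/√3101 = 0.017958
W = 10·14.5·(0.125988 − 0.017958) = 15.6644 kWh/t
W_actual = 1.34 × 15.6644 = 20.9903 kWh/t

W = 20.9903 kWh/t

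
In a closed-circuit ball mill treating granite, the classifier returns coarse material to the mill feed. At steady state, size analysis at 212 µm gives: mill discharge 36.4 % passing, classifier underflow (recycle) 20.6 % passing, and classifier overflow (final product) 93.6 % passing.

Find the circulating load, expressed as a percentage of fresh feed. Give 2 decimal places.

CL = 362.03 %

Mass balance on the −212 µm fraction:
d + r·d = r·u + o → r(d−u) = o−d
r = (93.6 − 36.4)/(36.4 − 20.6) = 57.2/15.8 = 3.6203
CL = 100·r = 362.03 %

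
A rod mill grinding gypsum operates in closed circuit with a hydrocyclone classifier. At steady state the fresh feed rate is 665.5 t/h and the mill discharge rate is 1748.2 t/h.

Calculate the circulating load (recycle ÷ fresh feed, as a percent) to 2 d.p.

CL = 162.69 %

M = F + R at steady state, so:
R = M − F = 1748.2 − 665.5 = 1082.7 t/h
CL = 100·R/F = 100·1082.7/665.5 = 162.69 %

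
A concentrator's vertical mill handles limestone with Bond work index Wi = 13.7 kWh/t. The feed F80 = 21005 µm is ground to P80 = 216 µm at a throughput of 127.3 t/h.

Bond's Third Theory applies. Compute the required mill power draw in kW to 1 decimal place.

W = 10 Wi / √P80 − 10 Wi / √F80
W = 10·13.7·(1/√216 − 1/√21005) = 10·13.7·(0.061142) = 8.3764 kWh/t
P_mill = W·ṁ = 8.3764·127.3 = 1066.3 kW

P = 1066.3 kW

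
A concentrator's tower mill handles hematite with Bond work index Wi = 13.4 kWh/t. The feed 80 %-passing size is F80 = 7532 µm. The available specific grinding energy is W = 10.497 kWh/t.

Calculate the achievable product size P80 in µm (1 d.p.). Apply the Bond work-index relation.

P80 = 123.8 µm

W = 10·Wi·[P80^(−½) − F80^(−½)]
⇒ 1/√P80 = W/(10 Wi) + 1/√F80
  = 10.4970/(10·13.4) + 1/√7532 = 0.078336 + 0.011522 = 0.089858
P80 = (1/0.089858)² = 11.1286² = 123.85 µm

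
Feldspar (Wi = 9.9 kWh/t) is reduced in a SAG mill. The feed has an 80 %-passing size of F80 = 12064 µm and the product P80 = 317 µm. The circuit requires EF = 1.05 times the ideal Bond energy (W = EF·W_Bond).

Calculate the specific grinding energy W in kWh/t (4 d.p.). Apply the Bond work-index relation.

W = 4.8920 kWh/t

W = 10 Wi (1/√P80 − 1/√F80)  [Bond]
1/√317 = 0.056166;  1/√12064 = 0.009104
W = 10·9.9·(0.056166 − 0.009104) = 4.6591 kWh/t
Apply correction: 4.6591 × 1.05 = 4.8920 kWh/t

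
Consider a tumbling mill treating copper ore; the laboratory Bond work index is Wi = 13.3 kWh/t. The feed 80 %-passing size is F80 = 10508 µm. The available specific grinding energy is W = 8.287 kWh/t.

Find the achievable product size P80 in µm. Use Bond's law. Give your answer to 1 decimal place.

P80 = 192.6 µm

W = 10 Wi / √P80 − 10 Wi / √F80
1/√P80 = 1/√F80 + W/(10·Wi)
  = 8.2870/(10·13.3) + 1/√10508 = 0.062308 + 0.009755 = 0.072064
P80 = (1/0.072064)² = 13.8766² = 192.56 µm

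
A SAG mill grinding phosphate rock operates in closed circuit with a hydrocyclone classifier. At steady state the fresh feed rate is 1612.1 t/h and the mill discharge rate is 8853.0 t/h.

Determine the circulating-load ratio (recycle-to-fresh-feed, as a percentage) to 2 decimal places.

Steady state: M = F + R.
R = M − F = 8853.0 − 1612.1 = 7240.9 t/h
CL = 100·R/F = 100·7240.9/1612.1 = 449.16 %

CL = 449.16 %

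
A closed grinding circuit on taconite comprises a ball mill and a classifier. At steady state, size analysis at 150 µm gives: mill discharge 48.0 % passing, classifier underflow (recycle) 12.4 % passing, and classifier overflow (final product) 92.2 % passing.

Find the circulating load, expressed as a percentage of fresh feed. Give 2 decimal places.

Classifier node, passing 150 µm:
(1+r)·d = r·u + o ⇒ r = (o−d)/(d−u)
r = (92.2 − 48.0)/(48.0 − 12.4) = 44.2/35.6 = 1.2416
CL = 100·r = 124.16 %

CL = 124.16 %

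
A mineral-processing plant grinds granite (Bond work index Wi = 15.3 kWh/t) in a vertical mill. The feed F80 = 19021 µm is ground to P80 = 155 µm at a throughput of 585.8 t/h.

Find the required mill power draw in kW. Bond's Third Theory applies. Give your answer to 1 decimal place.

W_Bond = 10·Wi·(1/√P₈₀ − 1/√F₈₀)
W = 10·15.3·(1/√155 − 1/√19021) = 10·15.3·(0.073071) = 11.1799 kWh/t
P_mill = W·ṁ = 11.1799·585.8 = 6549.2 kW

P = 6549.2 kW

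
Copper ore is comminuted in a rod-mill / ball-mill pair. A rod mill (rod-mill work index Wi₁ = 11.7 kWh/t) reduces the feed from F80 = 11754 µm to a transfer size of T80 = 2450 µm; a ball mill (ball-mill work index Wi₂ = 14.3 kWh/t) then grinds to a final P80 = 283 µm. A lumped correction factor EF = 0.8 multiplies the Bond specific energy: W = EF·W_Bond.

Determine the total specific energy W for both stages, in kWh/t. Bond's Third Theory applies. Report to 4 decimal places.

Bond: W = 10·Wi·(1/√P80 − 1/√F80)
Stage 1 (11754→2450 µm, Wi₁=11.7): W₁ = 10·11.7·(0.020203 − 0.009224) = 1.2846 kWh/t
Stage 2 (2450→283 µm, Wi₂=14.3): W₂ = 10·14.3·(0.059444 − 0.020203) = 5.6114 kWh/t
W = W₁ + W₂ = 1.2846 + 5.6114 = 6.8960 kWh/t
W_actual = 0.8 × 6.8960 = 5.5168 kWh/t

W = 5.5168 kWh/t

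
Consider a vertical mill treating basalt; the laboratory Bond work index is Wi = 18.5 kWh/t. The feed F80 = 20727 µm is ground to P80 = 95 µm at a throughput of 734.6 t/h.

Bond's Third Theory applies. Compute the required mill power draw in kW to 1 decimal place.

W = 10 Wi / √P80 − 10 Wi / √F80
W = 10·18.5·(1/√95 − 1/√20727) = 10·18.5·(0.095652) = 17.6956 kWh/t
P = W·T = 17.6956·734.6 = 12999.2 kW

P = 12999.2 kW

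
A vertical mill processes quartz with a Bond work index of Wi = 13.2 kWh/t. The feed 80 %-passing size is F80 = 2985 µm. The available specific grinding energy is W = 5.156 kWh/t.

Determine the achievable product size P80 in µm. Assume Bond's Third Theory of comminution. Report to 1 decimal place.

P80 = 303.9 µm

W = 10·Wi·[P80^(−½) − F80^(−½)]
P80^(−½) = W/(10 Wi) + F80^(−½)
  = 5.1560/(10·13.2) + 1/√2985 = 0.039061 + 0.018303 = 0.057364
P80 = (1/0.057364)² = 17.4326² = 303.90 µm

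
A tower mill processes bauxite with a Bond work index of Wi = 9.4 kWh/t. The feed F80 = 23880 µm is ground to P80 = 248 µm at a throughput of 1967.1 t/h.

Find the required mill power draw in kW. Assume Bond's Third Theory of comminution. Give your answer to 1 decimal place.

Bond: W = 10·Wi·(1/√P80 − 1/√F80)
W = 10·9.4·(1/√248 − 1/√23880) = 10·9.4·(0.057029) = 5.3607 kWh/t
Mill draw = 5.3607 × 1967.1 = 10545.1 kW

P = 10545.1 kW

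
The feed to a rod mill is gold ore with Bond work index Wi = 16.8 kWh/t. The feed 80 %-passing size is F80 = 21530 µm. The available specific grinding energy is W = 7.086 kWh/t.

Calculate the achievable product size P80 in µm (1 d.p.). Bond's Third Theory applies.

P80 = 416.6 µm

W = 10 Wi / √P80 − 10 Wi / √F80
P80^(−½) = W/(10 Wi) + F80^(−½)
  = 7.0860/(10·16.8) + 1/√21530 = 0.042179 + 0.006815 = 0.048994
P80 = (1/0.048994)² = 20.4108² = 416.60 µm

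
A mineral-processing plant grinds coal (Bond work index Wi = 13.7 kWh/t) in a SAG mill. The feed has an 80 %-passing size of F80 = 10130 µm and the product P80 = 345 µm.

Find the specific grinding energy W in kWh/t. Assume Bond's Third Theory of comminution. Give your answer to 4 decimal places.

W = 6.0147 kWh/t

W = 10 Wi (P80^-0.5 − F80^-0.5)
1/√345 = 0.053838;  1/√10130 = 0.009936
W = 10·13.7·(0.053838 − 0.009936) = 6.0147 kWh/t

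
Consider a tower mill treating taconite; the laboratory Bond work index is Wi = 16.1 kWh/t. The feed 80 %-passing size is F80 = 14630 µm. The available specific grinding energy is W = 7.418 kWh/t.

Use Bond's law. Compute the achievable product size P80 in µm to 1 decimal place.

W = 10 Wi (P80^-0.5 − F80^-0.5)
⇒ 1/√P80 = W/(10 Wi) + 1/√F80
  = 7.4180/(10·16.1) + 1/√14630 = 0.046075 + 0.008268 = 0.054342
P80 = (1/0.054342)² = 18.4019² = 338.63 µm

P80 = 338.6 µm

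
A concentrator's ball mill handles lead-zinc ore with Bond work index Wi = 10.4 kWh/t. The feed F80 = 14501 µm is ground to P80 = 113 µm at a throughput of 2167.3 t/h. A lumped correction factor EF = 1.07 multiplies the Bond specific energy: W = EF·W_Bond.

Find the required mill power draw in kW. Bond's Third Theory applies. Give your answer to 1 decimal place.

P = 20685.2 kW

Bond:  W = 10 Wi (1/√P − 1/√F)
W = 10·10.4·(1/√113 − 1/√14501) = 10·10.4·(0.085768) = 8.9199 kWh/t
Corrected W = EF·W_Bond = 1.07·8.9199 = 9.5442 kWh/t
Power = W × throughput = 9.5442 kWh/t × 2167.3 t/h = 20685.2 kW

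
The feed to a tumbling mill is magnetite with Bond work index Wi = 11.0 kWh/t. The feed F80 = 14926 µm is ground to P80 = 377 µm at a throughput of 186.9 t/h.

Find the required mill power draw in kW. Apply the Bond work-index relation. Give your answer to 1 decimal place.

P = 890.6 kW

W = 10·Wi·[P80^(−½) − F80^(−½)]
W = 10·11.0·(1/√377 − 1/√14926) = 10·11.0·(0.043317) = 4.7649 kWh/t
Mill draw = 4.7649 × 186.9 = 890.6 kW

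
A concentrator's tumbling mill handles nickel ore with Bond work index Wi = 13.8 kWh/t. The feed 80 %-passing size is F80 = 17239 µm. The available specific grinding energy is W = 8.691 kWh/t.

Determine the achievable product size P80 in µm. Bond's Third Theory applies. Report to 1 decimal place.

Bond: W = 10·Wi·(1/√P80 − 1/√F80)
⇒ 1/√P80 = W/(10·Wi) + 1/√F80
  = 8.6910/(10·13.8) + 1/√17239 = 0.062978 + 0.007616 = 0.070595
P80 = (1/0.070595)² = 14.1654² = 200.66 µm

P80 = 200.7 µm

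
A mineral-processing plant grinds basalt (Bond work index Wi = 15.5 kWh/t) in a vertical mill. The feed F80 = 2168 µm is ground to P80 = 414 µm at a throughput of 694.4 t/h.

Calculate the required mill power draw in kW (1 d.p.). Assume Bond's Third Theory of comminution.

P = 2978.2 kW

W = 10 Wi / √P80 − 10 Wi / √F80
W = 10·15.5·(1/√414 − 1/√2168) = 10·15.5·(0.027670) = 4.2889 kWh/t
Mill draw = 4.2889 × 694.4 = 2978.2 kW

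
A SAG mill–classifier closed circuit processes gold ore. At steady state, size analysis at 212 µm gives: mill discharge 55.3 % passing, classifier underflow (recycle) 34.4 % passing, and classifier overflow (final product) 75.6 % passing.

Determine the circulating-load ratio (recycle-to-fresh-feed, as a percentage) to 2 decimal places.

CL = 97.13 %

Two-product formula at 212 µm:
(1+r)·d = r·u + o ⇒ r = (o−d)/(d−u)
r = (75.6 − 55.3)/(55.3 − 34.4) = 20.3/20.9 = 0.9713
CL = 100·r = 97.13 %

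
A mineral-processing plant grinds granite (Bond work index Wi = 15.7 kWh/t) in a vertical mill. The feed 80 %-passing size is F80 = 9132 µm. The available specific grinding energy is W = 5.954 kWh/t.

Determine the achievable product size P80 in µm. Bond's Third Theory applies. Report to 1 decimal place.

Bond:  W = 10 Wi (1/√P − 1/√F)
⇒ 1/√P80 = W/(10·Wi) + 1/√F80
  = 5.9540/(10·15.7) + 1/√9132 = 0.037924 + 0.010464 = 0.048388
P80 = (1/0.048388)² = 20.6663² = 427.09 µm

P80 = 427.1 µm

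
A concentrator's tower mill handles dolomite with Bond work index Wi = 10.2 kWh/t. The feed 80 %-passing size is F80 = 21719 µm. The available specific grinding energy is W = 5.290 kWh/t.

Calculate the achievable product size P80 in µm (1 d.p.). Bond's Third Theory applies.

P80 = 290.7 µm

W = 10 Wi / √P80 − 10 Wi / √F80
⇒ 1/√P80 = W/(10·Wi) + 1/√F80
  = 5.2900/(10·10.2) + 1/√21719 = 0.051863 + 0.006785 = 0.058648
P80 = (1/0.058648)² = 17.0508² = 290.73 µm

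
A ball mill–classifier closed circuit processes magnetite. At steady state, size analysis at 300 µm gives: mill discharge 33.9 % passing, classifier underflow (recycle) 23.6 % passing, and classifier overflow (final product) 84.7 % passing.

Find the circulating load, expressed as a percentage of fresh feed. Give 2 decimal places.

Mass balance on the −300 µm fraction:
r = (o − d)/(d − u)
r = (84.7 − 33.9)/(33.9 − 23.6) = 50.8/10.3 = 4.9320
CL = 100·r = 493.20 %

CL = 493.20 %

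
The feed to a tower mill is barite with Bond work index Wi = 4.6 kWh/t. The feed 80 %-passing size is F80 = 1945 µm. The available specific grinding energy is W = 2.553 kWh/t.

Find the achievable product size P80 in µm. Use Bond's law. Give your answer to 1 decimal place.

P80 = 163.6 µm

W = 10 Wi / √P80 − 10 Wi / √F80
⇒ 1/√P80 = W/(10 Wi) + 1/√F80
  = 2.5530/(10·4.6) + 1/√1945 = 0.055500 + 0.022675 = 0.078175
P80 = (1/0.078175)² = 12.7919² = 163.63 µm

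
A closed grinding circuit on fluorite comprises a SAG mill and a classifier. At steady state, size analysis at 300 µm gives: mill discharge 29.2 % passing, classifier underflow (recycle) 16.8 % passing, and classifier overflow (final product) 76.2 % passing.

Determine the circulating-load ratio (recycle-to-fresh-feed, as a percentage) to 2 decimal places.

Classifier node, passing 300 µm:
d + r·d = r·u + o → r(d−u) = o−d
r = (76.2 − 29.2)/(29.2 − 16.8) = 47.0/12.4 = 3.7903
CL = 100·r = 379.03 %

CL = 379.03 %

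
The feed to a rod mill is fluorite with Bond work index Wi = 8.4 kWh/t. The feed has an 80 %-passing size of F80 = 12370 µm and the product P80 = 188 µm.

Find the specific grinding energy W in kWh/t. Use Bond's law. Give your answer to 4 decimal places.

W = 10 Wi (P80^-0.5 − F80^-0.5)
1/√188 = 0.072932;  1/√12370 = 0.008991
W = 10·8.4·(0.072932 − 0.008991) = 5.3711 kWh/t

W = 5.3711 kWh/t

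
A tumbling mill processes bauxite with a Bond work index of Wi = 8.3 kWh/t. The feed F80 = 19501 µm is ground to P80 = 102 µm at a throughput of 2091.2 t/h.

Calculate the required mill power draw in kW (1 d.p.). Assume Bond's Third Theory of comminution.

W = 10 Wi (1/√P80 − 1/√F80)  [Bond]
W = 10·8.3·(1/√102 − 1/√19501) = 10·8.3·(0.091854) = 7.6239 kWh/t
P = W·T = 7.6239·2091.2 = 15943.0 kW

P = 15943.0 kW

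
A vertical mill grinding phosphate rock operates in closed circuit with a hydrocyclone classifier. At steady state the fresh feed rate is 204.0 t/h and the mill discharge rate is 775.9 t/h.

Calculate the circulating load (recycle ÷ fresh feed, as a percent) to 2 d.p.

Steady state: M = F + R.
R = M − F = 775.9 − 204.0 = 571.9 t/h
CL = 100·R/F = 100·571.9/204.0 = 280.34 %

CL = 280.34 %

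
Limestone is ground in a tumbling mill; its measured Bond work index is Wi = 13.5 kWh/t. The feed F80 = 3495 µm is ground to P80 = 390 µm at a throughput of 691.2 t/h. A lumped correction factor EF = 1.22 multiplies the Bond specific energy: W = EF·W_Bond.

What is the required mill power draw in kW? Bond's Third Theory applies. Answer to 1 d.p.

W = 10·Wi·[P80^(−½) − F80^(−½)]
W = 10·13.5·(1/√390 − 1/√3495) = 10·13.5·(0.033722) = 4.5524 kWh/t
Corrected W = EF·W_Bond = 1.22·4.5524 = 5.5540 kWh/t
Mill draw = 5.5540 × 691.2 = 3838.9 kW

P = 3838.9 kW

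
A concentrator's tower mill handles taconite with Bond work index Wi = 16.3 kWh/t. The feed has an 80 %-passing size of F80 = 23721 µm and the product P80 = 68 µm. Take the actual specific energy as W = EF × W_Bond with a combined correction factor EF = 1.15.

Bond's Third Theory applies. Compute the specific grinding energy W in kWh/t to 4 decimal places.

W = 21.5146 kWh/t

W = 10·Wi·[P80^(−½) − F80^(−½)]
1/√68 = 0.121268;  1/√23721 = 0.006493
W = 10·16.3·(0.121268 − 0.006493) = 18.7083 kWh/t
W_actual = 1.15 × 18.7083 = 21.5146 kWh/t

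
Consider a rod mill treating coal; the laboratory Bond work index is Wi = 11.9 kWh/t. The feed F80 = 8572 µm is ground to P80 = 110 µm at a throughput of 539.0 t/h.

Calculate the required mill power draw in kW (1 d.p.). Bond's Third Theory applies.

W = 10 Wi / √P80 − 10 Wi / √F80
W = 10·11.9·(1/√110 − 1/√8572) = 10·11.9·(0.084545) = 10.0609 kWh/t
Mill draw = 10.0609 × 539.0 = 5422.8 kW

P = 5422.8 kW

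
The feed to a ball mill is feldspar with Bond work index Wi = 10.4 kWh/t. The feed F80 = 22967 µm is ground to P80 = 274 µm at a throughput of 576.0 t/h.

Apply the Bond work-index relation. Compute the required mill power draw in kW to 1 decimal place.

Bond:  W = 10 Wi (1/√P − 1/√F)
W = 10·10.4·(1/√274 − 1/√22967) = 10·10.4·(0.053814) = 5.5966 kWh/t
P_mill = W·ṁ = 5.5966·576.0 = 3223.7 kW

P = 3223.7 kW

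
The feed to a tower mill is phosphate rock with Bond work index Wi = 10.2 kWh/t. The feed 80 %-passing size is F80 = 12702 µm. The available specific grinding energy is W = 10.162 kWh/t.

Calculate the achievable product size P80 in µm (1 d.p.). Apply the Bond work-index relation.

W = 10 Wi (1/√P80 − 1/√F80)  [Bond]
1/√P80 = 1/√F80 + W/(10·Wi)
  = 10.1620/(10·10.2) + 1/√12702 = 0.099627 + 0.008873 = 0.108500
P80 = (1/0.108500)² = 9.2166² = 84.95 µm

P80 = 84.9 µm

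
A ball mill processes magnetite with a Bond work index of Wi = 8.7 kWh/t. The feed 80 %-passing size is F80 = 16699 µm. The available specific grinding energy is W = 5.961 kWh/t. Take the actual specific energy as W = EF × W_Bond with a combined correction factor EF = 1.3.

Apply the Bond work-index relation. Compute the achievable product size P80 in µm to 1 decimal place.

W = 10 Wi / √P80 − 10 Wi / √F80
W_Bond = W / EF = 5.961 / 1.3 = 4.5854 kWh/t
⇒ 1/√P80 = W_Bond/(10 Wi) + 1/√F80
  = 4.5854/(10·8.7) + 1/√16699 = 0.052706 + 0.007738 = 0.060444
P80 = (1/0.060444)² = 16.5442² = 273.71 µm

P80 = 273.7 µm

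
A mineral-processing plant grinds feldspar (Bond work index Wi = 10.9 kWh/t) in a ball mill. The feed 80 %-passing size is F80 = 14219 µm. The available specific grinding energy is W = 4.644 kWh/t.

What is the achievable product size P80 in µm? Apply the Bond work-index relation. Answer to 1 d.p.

Bond: W = 10·Wi·(1/√P80 − 1/√F80)
⇒ 1/√P80 = W/(10 Wi) + 1/√F80
  = 4.6440/(10·10.9) + 1/√14219 = 0.042606 + 0.008386 = 0.050992
P80 = (1/0.050992)² = 19.6110² = 384.59 µm

P80 = 384.6 µm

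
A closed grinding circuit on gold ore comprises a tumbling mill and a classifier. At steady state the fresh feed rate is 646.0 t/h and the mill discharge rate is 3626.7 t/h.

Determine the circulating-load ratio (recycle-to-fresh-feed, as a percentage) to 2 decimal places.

M = F + R at steady state, so:
R = M − F = 3626.7 − 646.0 = 2980.7 t/h
CL = 100·R/F = 100·2980.7/646.0 = 461.41 %

CL = 461.41 %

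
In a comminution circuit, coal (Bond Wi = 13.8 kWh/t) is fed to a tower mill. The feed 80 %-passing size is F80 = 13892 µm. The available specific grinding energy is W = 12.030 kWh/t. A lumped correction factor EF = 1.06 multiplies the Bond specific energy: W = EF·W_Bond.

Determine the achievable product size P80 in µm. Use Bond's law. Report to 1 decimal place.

Bond:  W = 10 Wi (1/√P − 1/√F)
W_Bond = W / EF = 12.030 / 1.06 = 11.3491 kWh/t
1/√P80 = 1/√F80 + W_Bond/(10·Wi)
  = 11.3491/(10·13.8) + 1/√13892 = 0.082240 + 0.008484 = 0.090724
P80 = (1/0.090724)² = 11.0225² = 121.49 µm

P80 = 121.5 µm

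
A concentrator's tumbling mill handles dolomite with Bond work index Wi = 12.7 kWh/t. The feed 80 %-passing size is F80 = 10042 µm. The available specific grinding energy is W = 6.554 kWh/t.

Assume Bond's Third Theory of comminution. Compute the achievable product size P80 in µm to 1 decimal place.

P80 = 263.7 µm

W_Bond = 10·Wi·(1/√P₈₀ − 1/√F₈₀)
⇒ 1/√P80 = W/(10·Wi) + 1/√F80
  = 6.5540/(10·12.7) + 1/√10042 = 0.051606 + 0.009979 = 0.061585
P80 = (1/0.061585)² = 16.2376² = 263.66 µm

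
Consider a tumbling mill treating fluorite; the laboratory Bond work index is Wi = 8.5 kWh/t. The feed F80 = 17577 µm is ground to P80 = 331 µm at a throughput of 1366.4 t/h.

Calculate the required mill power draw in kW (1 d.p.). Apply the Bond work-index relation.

P = 5507.8 kW

W = 10 Wi (P80^-0.5 − F80^-0.5)
W = 10·8.5·(1/√331 − 1/√17577) = 10·8.5·(0.047422) = 4.0309 kWh/t
P = W·T = 4.0309·1366.4 = 5507.8 kW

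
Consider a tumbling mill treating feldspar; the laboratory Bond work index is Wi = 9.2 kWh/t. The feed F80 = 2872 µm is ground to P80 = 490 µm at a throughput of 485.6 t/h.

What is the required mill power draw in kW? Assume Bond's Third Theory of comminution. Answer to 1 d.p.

W = 10 Wi (P80^-0.5 − F80^-0.5)
W = 10·9.2·(1/√490 − 1/√2872) = 10·9.2·(0.026516) = 2.4394 kWh/t
Power = W × throughput = 2.4394 kWh/t × 485.6 t/h = 1184.6 kW

P = 1184.6 kW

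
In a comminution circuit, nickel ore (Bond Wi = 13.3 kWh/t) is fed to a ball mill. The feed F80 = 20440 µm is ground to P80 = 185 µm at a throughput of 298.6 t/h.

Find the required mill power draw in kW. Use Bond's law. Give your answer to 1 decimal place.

W_Bond = 10·Wi·(1/√P₈₀ − 1/√F₈₀)
W = 10·13.3·(1/√185 − 1/√20440) = 10·13.3·(0.066527) = 8.8481 kWh/t
P = W·T = 8.8481·298.6 = 2642.0 kW

P = 2642.0 kW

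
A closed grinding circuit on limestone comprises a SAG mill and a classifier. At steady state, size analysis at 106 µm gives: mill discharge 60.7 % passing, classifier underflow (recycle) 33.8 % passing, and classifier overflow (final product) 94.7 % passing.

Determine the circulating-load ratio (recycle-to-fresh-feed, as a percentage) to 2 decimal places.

CL = 126.39 %

Balance %-passing 106 µm (r = R/F):
r = (o − d)/(d − u)
r = (94.7 − 60.7)/(60.7 − 33.8) = 34.0/26.9 = 1.2639
CL = 100·r = 126.39 %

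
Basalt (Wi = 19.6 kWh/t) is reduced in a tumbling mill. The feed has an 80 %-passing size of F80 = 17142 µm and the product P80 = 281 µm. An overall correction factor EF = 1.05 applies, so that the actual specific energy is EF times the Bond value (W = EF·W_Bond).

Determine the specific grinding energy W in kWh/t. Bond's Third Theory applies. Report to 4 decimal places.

W = 10.7051 kWh/t

W = 10 Wi (1/√P80 − 1/√F80)  [Bond]
1/√281 = 0.059655;  1/√17142 = 0.007638
W = 10·19.6·(0.059655 − 0.007638) = 10.1954 kWh/t
With EF = 1.05: W = 10.1954·1.05 = 10.7051 kWh/t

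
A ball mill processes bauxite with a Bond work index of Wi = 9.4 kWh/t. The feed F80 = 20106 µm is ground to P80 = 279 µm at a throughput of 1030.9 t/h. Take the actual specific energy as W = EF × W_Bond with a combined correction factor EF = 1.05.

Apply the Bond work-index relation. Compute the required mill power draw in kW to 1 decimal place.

W = 10 Wi (P80^-0.5 − F80^-0.5)
W = 10·9.4·(1/√279 − 1/√20106) = 10·9.4·(0.052816) = 4.9647 kWh/t
Corrected W = EF·W_Bond = 1.05·4.9647 = 5.2129 kWh/t
P_mill = W·ṁ = 5.2129·1030.9 = 5374.0 kW

P = 5374.0 kW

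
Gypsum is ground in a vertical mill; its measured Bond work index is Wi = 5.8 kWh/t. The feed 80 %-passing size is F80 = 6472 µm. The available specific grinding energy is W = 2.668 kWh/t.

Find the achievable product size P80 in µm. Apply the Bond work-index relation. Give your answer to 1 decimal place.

W = 10·Wi·[P80^(−½) − F80^(−½)]
P80^(−½) = W/(10 Wi) + F80^(−½)
  = 2.6680/(10·5.8) + 1/√6472 = 0.046000 + 0.012430 = 0.058430
P80 = (1/0.058430)² = 17.1144² = 292.90 µm

P80 = 292.9 µm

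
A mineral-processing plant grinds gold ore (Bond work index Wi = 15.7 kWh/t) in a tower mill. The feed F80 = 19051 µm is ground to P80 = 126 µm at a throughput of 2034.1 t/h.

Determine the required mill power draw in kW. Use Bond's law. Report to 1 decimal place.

P = 26136.6 kW

W_Bond = 10·Wi·(1/√P₈₀ − 1/√F₈₀)
W = 10·15.7·(1/√126 − 1/√19051) = 10·15.7·(0.081842) = 12.8492 kWh/t
P = W·T = 12.8492·2034.1 = 26136.6 kW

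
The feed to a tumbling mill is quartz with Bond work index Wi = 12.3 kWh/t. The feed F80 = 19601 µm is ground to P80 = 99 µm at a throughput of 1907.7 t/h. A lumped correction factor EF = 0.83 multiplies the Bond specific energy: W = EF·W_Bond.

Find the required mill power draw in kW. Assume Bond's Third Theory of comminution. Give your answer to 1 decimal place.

P = 18182.7 kW

W = 10 Wi (P80^-0.5 − F80^-0.5)
W = 10·12.3·(1/√99 − 1/√19601) = 10·12.3·(0.093361) = 11.4834 kWh/t
Corrected W = EF·W_Bond = 0.83·11.4834 = 9.5312 kWh/t
Mill draw = 9.5312 × 1907.7 = 18182.7 kW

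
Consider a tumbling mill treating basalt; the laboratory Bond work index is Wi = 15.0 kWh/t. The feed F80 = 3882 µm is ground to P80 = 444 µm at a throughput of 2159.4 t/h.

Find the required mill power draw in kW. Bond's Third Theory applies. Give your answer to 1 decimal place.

Bond:  W = 10 Wi (1/√P − 1/√F)
W = 10·15.0·(1/√444 − 1/√3882) = 10·15.0·(0.031408) = 4.7112 kWh/t
P = W·T = 4.7112·2159.4 = 10173.4 kW

P = 10173.4 kW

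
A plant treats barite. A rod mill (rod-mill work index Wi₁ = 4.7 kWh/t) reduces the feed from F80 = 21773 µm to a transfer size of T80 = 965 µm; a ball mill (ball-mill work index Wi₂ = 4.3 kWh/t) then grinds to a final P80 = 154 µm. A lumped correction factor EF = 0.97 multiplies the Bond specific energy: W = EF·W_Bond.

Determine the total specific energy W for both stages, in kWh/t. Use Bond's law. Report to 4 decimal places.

W = 3.1770 kWh/t

W = 10·Wi·(P80^(-½) − F80^(-½))
Stage 1 (21773→965 µm, Wi₁=4.7): W₁ = 10·4.7·(0.032191 − 0.006777) = 1.1945 kWh/t
Stage 2 (965→154 µm, Wi₂=4.3): W₂ = 10·4.3·(0.080582 − 0.032191) = 2.0808 kWh/t
W = W₁ + W₂ = 1.1945 + 2.0808 = 3.2753 kWh/t
Apply correction: 3.2753 × 0.97 = 3.1770 kWh/t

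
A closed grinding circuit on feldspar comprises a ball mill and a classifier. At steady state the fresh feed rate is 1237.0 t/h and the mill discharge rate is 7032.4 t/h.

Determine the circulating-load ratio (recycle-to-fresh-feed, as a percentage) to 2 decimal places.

CL = 468.50 %

Mill node: discharge = fresh + recycle.
R = M − F = 7032.4 − 1237.0 = 5795.4 t/h
CL = 100·R/F = 100·5795.4/1237.0 = 468.50 %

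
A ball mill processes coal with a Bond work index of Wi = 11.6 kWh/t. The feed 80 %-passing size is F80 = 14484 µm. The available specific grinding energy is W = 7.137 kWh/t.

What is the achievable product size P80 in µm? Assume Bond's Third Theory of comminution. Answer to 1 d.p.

W = 10 Wi / √P80 − 10 Wi / √F80
P80^(−½) = W/(10 Wi) + F80^(−½)
  = 7.1370/(10·11.6) + 1/√14484 = 0.061526 + 0.008309 = 0.069835
P80 = (1/0.069835)² = 14.3195² = 205.05 µm

P80 = 205.0 µm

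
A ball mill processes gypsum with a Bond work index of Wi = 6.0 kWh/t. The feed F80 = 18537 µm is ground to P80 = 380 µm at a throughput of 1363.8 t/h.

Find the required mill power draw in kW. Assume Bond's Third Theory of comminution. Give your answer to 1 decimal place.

W = 10 Wi (P80^-0.5 − F80^-0.5)
W = 10·6.0·(1/√380 − 1/√18537) = 10·6.0·(0.043954) = 2.6372 kWh/t
P = W·T = 2.6372·1363.8 = 3596.7 kW

P = 3596.7 kW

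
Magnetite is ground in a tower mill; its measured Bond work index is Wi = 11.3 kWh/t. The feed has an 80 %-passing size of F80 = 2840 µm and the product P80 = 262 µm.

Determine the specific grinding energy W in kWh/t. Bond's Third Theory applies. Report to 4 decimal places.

W = 10·Wi·[P80^(−½) − F80^(−½)]
1/√262 = 0.061780;  1/√2840 = 0.018765
W = 10·11.3·(0.061780 − 0.018765) = 4.8608 kWh/t

W = 4.8608 kWh/t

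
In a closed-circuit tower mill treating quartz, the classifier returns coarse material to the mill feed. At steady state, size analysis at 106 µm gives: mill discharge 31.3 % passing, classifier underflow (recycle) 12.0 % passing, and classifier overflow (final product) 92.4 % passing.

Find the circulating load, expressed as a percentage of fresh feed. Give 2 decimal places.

CL = 316.58 %

Balance %-passing 106 µm (r = R/F):
r = (o − d)/(d − u)
r = (92.4 − 31.3)/(31.3 − 12.0) = 61.1/19.3 = 3.1658
CL = 100·r = 316.58 %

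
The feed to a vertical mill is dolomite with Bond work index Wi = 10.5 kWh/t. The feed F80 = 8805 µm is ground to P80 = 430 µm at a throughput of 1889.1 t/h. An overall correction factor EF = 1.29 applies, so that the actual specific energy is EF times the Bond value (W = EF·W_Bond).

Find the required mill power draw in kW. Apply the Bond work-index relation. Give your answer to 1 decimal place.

Bond: W = 10·Wi·(1/√P80 − 1/√F80)
W = 10·10.5·(1/√430 − 1/√8805) = 10·10.5·(0.037567) = 3.9446 kWh/t
W_actual = 1.29 × 3.9446 = 5.0885 kWh/t
Mill draw = 5.0885 × 1889.1 = 9612.7 kW

P = 9612.7 kW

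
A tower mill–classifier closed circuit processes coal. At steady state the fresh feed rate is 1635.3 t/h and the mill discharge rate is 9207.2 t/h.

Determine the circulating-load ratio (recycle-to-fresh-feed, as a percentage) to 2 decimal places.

CL = 463.03 %

Discharge = new feed + return, hence
R = M − F = 9207.2 − 1635.3 = 7571.9 t/h
CL = 100·R/F = 100·7571.9/1635.3 = 463.03 %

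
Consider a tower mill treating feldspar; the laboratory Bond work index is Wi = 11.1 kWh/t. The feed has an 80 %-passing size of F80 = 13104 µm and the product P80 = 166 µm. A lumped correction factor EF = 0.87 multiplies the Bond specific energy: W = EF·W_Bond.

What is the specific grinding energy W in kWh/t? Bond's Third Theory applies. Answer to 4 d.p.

W = 10 Wi (P80^-0.5 − F80^-0.5)
1/√166 = 0.077615;  1/√13104 = 0.008736
W = 10·11.1·(0.077615 − 0.008736) = 7.6456 kWh/t
Apply correction: 7.6456 × 0.87 = 6.6517 kWh/t

W = 6.6517 kWh/t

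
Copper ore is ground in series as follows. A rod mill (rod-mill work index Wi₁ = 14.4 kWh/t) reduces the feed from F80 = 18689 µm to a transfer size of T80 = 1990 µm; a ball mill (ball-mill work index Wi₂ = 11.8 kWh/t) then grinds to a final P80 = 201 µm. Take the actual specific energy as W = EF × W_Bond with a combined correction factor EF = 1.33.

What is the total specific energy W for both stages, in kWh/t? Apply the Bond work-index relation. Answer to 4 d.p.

W = 10·Wi·[P80^(−½) − F80^(−½)]
Stage 1 (18689→1990 µm, Wi₁=14.4): W₁ = 10·14.4·(0.022417 − 0.007315) = 2.1747 kWh/t
Stage 2 (1990→201 µm, Wi₂=11.8): W₂ = 10·11.8·(0.070535 − 0.022417) = 5.6779 kWh/t
W = W₁ + W₂ = 2.1747 + 5.6779 = 7.8526 kWh/t
Apply correction: 7.8526 × 1.33 = 10.4439 kWh/t

W = 10.4439 kWh/t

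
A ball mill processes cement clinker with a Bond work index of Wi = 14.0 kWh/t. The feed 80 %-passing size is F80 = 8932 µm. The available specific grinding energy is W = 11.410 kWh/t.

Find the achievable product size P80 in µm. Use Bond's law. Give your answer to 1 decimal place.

P80 = 117.9 µm

W = 10 Wi (P80^-0.5 − F80^-0.5)
P80^-0.5 = F80^-0.5 + W/(10 Wi)
  = 11.4100/(10·14.0) + 1/√8932 = 0.081500 + 0.010581 = 0.092081
P80 = (1/0.092081)² = 10.8600² = 117.94 µm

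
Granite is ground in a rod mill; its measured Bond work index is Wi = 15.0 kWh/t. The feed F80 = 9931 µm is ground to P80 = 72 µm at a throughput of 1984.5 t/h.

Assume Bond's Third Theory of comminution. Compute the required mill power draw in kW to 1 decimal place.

P = 32094.3 kW

W = 10·Wi·[P80^(−½) − F80^(−½)]
W = 10·15.0·(1/√72 − 1/√9931) = 10·15.0·(0.107816) = 16.1725 kWh/t
P = W·T = 16.1725·1984.5 = 32094.3 kW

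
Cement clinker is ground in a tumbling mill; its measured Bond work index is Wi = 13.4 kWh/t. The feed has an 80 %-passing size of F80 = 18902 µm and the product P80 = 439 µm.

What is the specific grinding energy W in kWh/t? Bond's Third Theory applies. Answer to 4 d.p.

Bond:  W = 10 Wi (1/√P − 1/√F)
1/√439 = 0.047727;  1/√18902 = 0.007274
W = 10·13.4·(0.047727 − 0.007274) = 5.4208 kWh/t

W = 5.4208 kWh/t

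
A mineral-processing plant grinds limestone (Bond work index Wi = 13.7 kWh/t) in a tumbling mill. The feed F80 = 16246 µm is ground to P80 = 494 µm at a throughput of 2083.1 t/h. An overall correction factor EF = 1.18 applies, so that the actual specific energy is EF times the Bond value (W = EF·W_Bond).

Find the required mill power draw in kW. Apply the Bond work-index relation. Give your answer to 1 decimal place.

W = 10 Wi (1/√P80 − 1/√F80)  [Bond]
W = 10·13.7·(1/√494 − 1/√16246) = 10·13.7·(0.037147) = 5.0891 kWh/t
Corrected W = EF·W_Bond = 1.18·5.0891 = 6.0051 kWh/t
Power = W × throughput = 6.0051 kWh/t × 2083.1 t/h = 12509.2 kW

P = 12509.2 kW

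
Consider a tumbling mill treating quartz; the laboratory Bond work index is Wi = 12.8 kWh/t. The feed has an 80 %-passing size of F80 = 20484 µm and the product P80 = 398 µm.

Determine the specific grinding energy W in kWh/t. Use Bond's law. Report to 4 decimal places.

W = 5.5217 kWh/t

W = 10·Wi·(P80^(-½) − F80^(-½))
1/√398 = 0.050125;  1/√20484 = 0.006987
W = 10·12.8·(0.050125 − 0.006987) = 5.5217 kWh/t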